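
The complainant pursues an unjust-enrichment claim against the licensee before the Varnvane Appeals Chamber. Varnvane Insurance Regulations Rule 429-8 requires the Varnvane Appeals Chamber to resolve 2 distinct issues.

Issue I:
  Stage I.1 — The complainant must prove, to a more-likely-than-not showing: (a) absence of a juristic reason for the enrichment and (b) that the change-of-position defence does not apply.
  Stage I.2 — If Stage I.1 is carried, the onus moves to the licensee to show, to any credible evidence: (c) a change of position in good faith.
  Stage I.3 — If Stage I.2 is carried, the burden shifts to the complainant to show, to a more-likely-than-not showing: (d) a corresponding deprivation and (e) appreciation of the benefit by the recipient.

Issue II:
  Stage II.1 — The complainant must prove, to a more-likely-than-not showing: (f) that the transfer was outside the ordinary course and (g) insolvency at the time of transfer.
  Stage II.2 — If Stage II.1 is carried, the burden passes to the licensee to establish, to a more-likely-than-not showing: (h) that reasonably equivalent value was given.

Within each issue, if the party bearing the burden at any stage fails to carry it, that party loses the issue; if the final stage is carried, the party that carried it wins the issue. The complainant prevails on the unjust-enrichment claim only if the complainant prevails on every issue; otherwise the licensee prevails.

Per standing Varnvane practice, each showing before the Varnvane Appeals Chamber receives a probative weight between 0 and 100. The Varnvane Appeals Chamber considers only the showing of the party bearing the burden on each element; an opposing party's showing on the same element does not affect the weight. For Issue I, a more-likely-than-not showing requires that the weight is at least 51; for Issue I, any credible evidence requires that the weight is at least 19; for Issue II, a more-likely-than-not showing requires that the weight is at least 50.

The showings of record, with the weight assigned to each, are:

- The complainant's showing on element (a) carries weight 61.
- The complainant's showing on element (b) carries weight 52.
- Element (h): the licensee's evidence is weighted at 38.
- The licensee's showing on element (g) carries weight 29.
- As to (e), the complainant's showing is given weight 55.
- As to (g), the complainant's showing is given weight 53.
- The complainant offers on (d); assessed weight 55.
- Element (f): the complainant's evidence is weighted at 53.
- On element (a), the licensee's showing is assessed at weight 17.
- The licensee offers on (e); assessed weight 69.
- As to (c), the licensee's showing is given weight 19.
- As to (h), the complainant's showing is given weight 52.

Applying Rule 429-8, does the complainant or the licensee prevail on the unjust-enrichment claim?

— Issue I —
Stage I.1 — burden on complainant; standard: a more-likely-than-not showing (weight is at least 51).
    (a): 61 (licensee's 17 disregarded) ≥ 51 [met]
    (b): 52 ≥ 51 [met]
  The complainant carries Stage I.1; the licensee now bears the burden.
Stage I.2 — burden on licensee; standard: any credible evidence (weight is at least 19).
    (c): 19 ≥ 19 [met]
  The licensee carries Stage I.2; the complainant now bears the burden.
Stage I.3 — burden on complainant; standard: a more-likely-than-not showing (weight is at least 51).
    (d): 55 ≥ 51 [met]
    (e): 55 (licensee's 69 disregarded) ≥ 51 [met]
  Stage I.3 carried; the final stage is satisfied.
With every stage satisfied, the complainant prevails on this issue.
— Issue II —
Stage II.1 (complainant, a more-likely-than-not showing, weight is at least 50): (f) 53 ≥ 50 — meets; (g) 53 (licensee's 29 disregarded) ≥ 50 — meets.
  The complainant carries Stage II.1; the licensee now bears the burden.
Stage II.2 (licensee, a more-likely-than-not showing, weight is at least 50): (h) 38 (complainant's 52 disregarded) < 50 — fails.
  The licensee does not carry Stage II.2.
So the complainant prevails on this issue.
Per-issue: Issue I → complainant; Issue II → complainant. The complainant must prevail on every issue; overall, the complainant prevails.

complainant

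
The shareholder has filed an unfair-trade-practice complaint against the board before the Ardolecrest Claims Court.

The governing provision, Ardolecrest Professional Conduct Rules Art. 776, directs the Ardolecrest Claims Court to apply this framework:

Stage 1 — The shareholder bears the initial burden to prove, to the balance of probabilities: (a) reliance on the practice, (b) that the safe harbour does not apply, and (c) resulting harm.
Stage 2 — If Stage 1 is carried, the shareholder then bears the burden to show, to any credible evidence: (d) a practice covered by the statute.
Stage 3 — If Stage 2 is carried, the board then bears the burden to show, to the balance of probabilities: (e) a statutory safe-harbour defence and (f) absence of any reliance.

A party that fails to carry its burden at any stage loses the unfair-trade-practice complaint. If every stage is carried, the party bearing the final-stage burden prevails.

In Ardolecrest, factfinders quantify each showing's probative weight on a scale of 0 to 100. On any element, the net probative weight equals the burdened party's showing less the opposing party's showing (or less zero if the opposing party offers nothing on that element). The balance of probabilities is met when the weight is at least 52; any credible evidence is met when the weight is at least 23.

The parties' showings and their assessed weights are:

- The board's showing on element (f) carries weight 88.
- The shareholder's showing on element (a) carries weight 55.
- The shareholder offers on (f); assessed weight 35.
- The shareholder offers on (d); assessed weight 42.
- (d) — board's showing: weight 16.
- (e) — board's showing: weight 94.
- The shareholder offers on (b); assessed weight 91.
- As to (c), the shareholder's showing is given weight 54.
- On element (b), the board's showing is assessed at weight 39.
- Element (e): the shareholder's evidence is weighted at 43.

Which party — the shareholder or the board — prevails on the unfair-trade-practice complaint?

Stage 1 (shareholder, the balance of probabilities, weight is at least 52): (a) 55 ≥ 52 — meets; (b) net 91−39=52 ≥ 52 — meets; (c) 54 ≥ 52 — meets.
  Stage 1 is satisfied; the shareholder continues to bear the burden.
Stage 2 (shareholder, any credible evidence, weight is at least 23): (d) net 42−16=26 ≥ 23 — meets.
  Stage 2 is satisfied; the onus moves to the board.
Stage 3 (board, the balance of probabilities, weight is at least 52): (e) net 94−43=51 < 52 — fails; (f) net 88−35=53 ≥ 52 — meets.
  Stage 3 not carried; the board fails its burden.
So the shareholder prevails.

shareholder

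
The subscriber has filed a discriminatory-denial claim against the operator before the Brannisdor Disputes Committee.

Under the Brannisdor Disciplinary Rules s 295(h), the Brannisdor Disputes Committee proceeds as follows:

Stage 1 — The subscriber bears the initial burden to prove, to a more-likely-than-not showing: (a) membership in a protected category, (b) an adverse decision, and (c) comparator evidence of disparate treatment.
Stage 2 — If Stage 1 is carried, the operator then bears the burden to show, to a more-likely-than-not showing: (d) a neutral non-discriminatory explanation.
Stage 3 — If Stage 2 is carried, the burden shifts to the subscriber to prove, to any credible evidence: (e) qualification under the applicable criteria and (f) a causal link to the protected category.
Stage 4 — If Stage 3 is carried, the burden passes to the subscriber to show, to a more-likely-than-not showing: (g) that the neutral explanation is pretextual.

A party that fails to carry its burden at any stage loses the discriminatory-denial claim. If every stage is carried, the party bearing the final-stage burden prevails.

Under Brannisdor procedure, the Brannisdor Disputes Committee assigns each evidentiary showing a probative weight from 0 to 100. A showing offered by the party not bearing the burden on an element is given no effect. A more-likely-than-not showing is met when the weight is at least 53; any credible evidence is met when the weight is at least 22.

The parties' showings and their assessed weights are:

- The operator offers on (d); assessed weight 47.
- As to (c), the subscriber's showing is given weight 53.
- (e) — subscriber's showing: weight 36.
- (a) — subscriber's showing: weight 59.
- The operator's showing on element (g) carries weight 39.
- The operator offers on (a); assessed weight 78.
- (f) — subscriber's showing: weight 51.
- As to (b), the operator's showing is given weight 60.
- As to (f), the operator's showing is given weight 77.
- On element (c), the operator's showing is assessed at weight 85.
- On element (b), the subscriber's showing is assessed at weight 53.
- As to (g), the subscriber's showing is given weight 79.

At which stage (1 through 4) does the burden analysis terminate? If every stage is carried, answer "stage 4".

stage 2

Stage 1 — burden on subscriber; standard: a more-likely-than-not showing (weight is at least 53).
    (a): 59 (operator's 78 disregarded) ≥ 53 [met]
    (b): 53 (operator's 60 disregarded) ≥ 53 [met]
    (c): 53 (operator's 85 disregarded) ≥ 53 [met]
  Stage 1 carried; the burden shifts to the operator.
Stage 2 — burden on operator; standard: a more-likely-than-not showing (weight is at least 53).
    (d): 47 < 53 [not met]
  Not every element is met, so the operator fails to carry Stage 2.
So the subscriber prevails.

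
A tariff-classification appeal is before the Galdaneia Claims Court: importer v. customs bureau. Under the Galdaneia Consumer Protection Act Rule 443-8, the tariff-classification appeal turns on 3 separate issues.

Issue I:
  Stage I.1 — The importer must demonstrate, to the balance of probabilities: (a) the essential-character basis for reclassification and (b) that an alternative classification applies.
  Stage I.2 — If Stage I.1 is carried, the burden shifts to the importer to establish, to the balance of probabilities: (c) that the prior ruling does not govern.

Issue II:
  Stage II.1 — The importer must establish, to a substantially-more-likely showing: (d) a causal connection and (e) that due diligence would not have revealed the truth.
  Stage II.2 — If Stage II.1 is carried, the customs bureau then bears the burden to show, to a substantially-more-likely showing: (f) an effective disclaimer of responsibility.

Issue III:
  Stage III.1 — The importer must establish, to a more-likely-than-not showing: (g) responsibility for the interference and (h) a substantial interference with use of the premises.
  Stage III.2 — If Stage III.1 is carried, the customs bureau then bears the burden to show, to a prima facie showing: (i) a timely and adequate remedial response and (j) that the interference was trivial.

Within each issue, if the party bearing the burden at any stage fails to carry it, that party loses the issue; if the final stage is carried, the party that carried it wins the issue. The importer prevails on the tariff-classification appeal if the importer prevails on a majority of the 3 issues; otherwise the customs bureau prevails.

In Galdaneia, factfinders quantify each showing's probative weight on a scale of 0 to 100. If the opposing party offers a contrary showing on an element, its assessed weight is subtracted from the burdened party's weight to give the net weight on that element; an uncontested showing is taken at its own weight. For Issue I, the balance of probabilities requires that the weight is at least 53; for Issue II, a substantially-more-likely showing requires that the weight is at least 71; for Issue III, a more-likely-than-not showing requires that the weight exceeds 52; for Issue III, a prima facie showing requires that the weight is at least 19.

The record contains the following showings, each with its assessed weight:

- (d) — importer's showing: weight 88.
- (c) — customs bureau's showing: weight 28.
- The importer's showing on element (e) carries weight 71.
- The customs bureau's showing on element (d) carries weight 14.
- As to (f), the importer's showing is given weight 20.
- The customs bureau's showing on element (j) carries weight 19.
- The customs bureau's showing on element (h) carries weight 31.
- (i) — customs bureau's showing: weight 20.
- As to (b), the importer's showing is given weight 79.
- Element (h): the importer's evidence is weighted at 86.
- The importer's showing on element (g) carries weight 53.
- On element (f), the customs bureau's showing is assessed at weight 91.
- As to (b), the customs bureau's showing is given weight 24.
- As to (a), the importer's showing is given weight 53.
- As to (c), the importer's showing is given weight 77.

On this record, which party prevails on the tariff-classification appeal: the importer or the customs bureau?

customs bureau

— Issue I —
Stage I.1 — burden on importer; standard: the balance of probabilities (weight is at least 53).
    (a): 53 ≥ 53 [met]
    (b): 79 − 24 = 55 ≥ 53 [met]
  All elements met. The importer retains the burden for Stage I.2.
Stage I.2 — burden on importer; standard: the balance of probabilities (weight is at least 53).
    (c): 77 − 28 = 49 < 53 [not met]
  The importer does not carry Stage I.2.
The customs bureau prevails on this issue.
— Issue II —
Stage II.1 (importer, a substantially-more-likely showing, weight is at least 71): (d) net 88−14=74 ≥ 71 — meets; (e) 71 ≥ 71 — meets.
  All elements met. The burden passes to the customs bureau.
Stage II.2 (customs bureau, a substantially-more-likely showing, weight is at least 71): (f) net 91−20=71 ≥ 71 — meets.
  All elements met at the final stage.
With every stage satisfied, the customs bureau prevails on this issue.
— Issue III —
Stage III.1 (importer, a more-likely-than-not showing, weight exceeds 52): (g) 53 > 52 — meets; (h) net 86−31=55 > 52 — meets.
  Stage III.1 is satisfied; the onus moves to the customs bureau.
Stage III.2 (customs bureau, a prima facie showing, weight is at least 19): (i) 20 ≥ 19 — meets; (j) 19 ≥ 19 — meets.
  All elements met at the final stage.
All stages carried — the customs bureau prevails on this issue.
Per-issue: Issue I → customs bureau; Issue II → customs bureau; Issue III → customs bureau. The importer must prevail on a majority of issues; overall, the customs bureau prevails.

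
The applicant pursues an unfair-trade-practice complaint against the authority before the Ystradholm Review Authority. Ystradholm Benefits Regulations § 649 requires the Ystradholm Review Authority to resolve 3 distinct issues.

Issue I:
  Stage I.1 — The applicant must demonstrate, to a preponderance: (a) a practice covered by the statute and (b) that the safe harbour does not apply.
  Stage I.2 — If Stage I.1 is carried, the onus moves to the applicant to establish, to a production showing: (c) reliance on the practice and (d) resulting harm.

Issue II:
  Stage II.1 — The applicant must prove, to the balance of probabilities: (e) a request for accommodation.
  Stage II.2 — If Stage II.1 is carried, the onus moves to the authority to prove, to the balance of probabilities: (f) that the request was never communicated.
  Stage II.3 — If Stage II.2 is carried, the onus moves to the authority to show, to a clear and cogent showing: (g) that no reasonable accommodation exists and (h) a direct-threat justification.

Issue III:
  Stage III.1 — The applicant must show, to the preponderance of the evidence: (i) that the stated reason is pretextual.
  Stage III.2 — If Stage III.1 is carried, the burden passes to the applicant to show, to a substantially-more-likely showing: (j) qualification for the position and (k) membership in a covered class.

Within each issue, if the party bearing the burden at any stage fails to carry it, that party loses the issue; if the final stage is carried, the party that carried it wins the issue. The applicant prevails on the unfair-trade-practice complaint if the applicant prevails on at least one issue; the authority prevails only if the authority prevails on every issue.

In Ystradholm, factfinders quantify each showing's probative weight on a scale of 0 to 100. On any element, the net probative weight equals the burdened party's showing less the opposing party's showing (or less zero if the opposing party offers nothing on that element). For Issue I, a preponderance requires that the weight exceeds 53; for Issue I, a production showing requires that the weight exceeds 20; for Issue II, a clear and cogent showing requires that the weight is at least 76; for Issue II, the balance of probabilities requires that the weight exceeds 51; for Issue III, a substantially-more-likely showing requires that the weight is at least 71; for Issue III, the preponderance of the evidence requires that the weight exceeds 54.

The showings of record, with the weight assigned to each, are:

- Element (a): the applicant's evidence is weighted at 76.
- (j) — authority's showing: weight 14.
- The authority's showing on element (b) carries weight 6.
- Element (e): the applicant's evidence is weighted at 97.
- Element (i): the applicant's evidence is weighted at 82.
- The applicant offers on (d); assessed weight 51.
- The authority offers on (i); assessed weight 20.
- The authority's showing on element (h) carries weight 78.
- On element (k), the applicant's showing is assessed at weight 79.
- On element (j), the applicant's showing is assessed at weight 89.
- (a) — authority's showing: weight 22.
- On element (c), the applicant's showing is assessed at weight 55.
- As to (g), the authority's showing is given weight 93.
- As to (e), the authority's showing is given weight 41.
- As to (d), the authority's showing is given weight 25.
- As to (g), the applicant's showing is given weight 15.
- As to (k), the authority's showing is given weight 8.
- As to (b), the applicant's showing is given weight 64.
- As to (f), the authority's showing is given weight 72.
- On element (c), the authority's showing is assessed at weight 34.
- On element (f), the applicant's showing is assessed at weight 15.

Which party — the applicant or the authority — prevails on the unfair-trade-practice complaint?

applicant

— Issue I —
Stage I.1 — burden on applicant; standard: a preponderance (weight exceeds 53).
    (a): 76 − 22 = 54 > 53 [met]
    (b): 64 − 6 = 58 > 53 [met]
  Stage I.1 is satisfied; the applicant continues to bear the burden.
Stage I.2 — burden on applicant; standard: a production showing (weight exceeds 20).
    (c): 55 − 34 = 21 > 20 [met]
    (d): 51 − 25 = 26 > 20 [met]
  Stage I.2 carried; the final stage is satisfied.
With every stage satisfied, the applicant prevails on this issue.
— Issue II —
At Stage II.1 the applicant must meet the balance of probabilities (weight exceeds 51): on (e) the weight is 97 less the opposing 41 gives net 56, which does exceed 51, so (e) meets the standard.
  The applicant carries Stage II.1; the authority now bears the burden.
At Stage II.2 the authority must meet the balance of probabilities (weight exceeds 51): on (f) the weight is 72 less the opposing 15 gives net 57, which does exceed 51, so (f) meets the standard.
  Stage II.2 carried; the burden remains with the authority.
At Stage II.3 the authority must meet a clear and cogent showing (weight is at least 76): on (g) the weight is 93 less the opposing 15 gives net 78, which does reach 76, so (g) meets the standard; on (h) the weight is 78, ≥ 76, so (h) meets the standard.
  The authority carries the last stage.
Every stage carried; the authority prevails on this issue.
— Issue III —
Stage III.1 (applicant, the preponderance of the evidence, weight exceeds 54): (i) net 82−20=62 > 54 — meets.
  Stage III.1 is satisfied; the applicant continues to bear the burden.
Stage III.2 (applicant, a substantially-more-likely showing, weight is at least 71): (j) net 89−14=75 ≥ 71 — meets; (k) net 79−8=71 ≥ 71 — meets.
  The applicant carries the last stage.
All stages carried — the applicant prevails on this issue.
Per-issue: Issue I → applicant; Issue II → authority; Issue III → applicant. The applicant must prevail on at least one issue; overall, the applicant prevails.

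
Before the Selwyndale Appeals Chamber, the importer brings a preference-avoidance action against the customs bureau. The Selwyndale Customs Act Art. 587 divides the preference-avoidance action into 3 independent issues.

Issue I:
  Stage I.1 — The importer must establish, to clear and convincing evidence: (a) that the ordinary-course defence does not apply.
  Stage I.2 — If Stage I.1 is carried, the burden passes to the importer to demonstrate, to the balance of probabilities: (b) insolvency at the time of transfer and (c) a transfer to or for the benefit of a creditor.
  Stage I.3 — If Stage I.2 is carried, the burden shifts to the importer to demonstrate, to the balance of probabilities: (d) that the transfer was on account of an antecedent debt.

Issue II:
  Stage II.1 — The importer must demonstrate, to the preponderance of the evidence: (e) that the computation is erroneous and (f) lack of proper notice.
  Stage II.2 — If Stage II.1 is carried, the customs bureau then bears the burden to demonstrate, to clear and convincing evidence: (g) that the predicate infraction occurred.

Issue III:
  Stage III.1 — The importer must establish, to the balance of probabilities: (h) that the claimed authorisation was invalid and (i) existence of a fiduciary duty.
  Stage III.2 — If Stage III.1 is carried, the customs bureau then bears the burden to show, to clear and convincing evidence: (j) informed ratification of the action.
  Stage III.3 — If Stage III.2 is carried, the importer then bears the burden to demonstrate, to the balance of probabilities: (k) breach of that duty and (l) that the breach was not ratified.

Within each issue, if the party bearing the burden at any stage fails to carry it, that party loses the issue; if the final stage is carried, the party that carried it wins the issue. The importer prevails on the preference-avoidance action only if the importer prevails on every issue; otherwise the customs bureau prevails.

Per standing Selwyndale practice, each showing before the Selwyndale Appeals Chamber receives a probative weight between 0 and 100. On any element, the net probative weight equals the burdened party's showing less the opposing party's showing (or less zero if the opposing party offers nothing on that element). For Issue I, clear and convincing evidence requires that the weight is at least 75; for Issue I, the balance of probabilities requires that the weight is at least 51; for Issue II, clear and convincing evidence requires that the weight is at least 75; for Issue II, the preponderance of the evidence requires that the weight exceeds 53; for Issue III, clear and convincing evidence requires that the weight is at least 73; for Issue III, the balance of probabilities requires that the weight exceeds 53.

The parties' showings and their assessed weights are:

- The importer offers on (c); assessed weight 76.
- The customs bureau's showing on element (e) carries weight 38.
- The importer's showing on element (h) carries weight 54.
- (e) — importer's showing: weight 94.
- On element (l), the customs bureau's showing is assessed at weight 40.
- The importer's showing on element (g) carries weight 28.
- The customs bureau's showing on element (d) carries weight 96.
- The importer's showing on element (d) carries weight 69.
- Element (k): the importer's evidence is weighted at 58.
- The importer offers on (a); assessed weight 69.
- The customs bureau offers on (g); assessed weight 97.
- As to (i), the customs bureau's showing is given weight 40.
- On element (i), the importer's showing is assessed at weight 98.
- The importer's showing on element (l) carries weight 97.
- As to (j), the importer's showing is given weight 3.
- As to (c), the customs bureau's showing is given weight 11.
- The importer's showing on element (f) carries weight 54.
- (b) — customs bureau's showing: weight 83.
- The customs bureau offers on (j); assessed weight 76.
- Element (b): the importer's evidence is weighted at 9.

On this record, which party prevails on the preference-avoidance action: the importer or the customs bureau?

customs bureau

— Issue I —
Stage I.1 — burden on importer; standard: clear and convincing evidence (weight is at least 75).
    (a): 69 < 75 [not met]
  The importer does not carry Stage I.1.
The customs bureau prevails on this issue.
— Issue II —
Stage II.1 — burden on importer; standard: the preponderance of the evidence (weight exceeds 53).
    (e): 94 − 38 = 56 > 53 [met]
    (f): 54 > 53 [met]
  Stage II.1 is satisfied; the onus moves to the customs bureau.
Stage II.2 — burden on customs bureau; standard: clear and convincing evidence (weight is at least 75).
    (g): 97 − 28 = 69 < 75 [not met]
  Not every element is met, so the customs bureau fails to carry Stage II.2.
So the importer prevails on this issue.
— Issue III —
Stage III.1 (importer, the balance of probabilities, weight exceeds 53): (h) 54 > 53 — meets; (i) net 98−40=58 > 53 — meets.
  Stage III.1 carried; the burden shifts to the customs bureau.
Stage III.2 (customs bureau, clear and convincing evidence, weight is at least 73): (j) net 76−3=73 ≥ 73 — meets.
  All elements met. The burden passes to the importer.
Stage III.3 (importer, the balance of probabilities, weight exceeds 53): (k) 58 > 53 — meets; (l) net 97−40=57 > 53 — meets.
  The importer carries the last stage.
With every stage satisfied, the importer prevails on this issue.
Per-issue: Issue I → customs bureau; Issue II → importer; Issue III → importer. The importer must prevail on every issue; overall, the customs bureau prevails.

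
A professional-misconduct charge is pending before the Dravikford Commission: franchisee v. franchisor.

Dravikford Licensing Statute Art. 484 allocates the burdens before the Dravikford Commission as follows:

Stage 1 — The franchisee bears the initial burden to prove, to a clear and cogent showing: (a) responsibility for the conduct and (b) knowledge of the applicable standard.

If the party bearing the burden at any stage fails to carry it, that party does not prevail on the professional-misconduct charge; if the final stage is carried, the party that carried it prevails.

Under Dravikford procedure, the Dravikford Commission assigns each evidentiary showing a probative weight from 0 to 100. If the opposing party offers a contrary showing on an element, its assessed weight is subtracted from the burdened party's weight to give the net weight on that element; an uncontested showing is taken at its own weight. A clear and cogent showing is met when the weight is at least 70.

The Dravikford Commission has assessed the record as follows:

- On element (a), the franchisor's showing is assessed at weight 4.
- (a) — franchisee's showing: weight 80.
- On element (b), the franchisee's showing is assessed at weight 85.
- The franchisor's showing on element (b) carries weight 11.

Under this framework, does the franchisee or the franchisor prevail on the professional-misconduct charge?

franchisee

Stage 1 — burden on franchisee; standard: a clear and cogent showing (weight is at least 70).
    (a): 80 − 4 = 76 ≥ 70 [met]
    (b): 85 − 11 = 74 ≥ 70 [met]
  Stage 1 carried; the final stage is satisfied.
With every stage satisfied, the franchisee prevails.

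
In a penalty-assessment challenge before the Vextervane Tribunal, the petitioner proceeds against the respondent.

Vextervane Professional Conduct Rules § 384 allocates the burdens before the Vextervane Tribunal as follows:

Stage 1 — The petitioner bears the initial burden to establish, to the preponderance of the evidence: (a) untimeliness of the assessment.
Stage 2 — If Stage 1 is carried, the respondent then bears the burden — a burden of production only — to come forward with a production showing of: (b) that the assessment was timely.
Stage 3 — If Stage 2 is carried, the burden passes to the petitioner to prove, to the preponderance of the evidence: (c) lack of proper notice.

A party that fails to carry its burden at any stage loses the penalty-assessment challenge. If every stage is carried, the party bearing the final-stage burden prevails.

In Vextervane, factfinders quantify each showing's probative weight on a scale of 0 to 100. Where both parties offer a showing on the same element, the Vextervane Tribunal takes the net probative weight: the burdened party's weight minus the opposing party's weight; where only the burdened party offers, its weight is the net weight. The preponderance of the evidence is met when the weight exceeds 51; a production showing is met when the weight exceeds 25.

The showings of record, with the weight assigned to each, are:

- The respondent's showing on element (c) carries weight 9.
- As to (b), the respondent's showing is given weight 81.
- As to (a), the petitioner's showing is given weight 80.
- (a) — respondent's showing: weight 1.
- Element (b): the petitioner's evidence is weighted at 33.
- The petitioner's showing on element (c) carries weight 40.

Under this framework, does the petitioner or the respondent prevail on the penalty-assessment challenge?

respondent

Stage 1 (petitioner, the preponderance of the evidence, weight exceeds 51): (a) net 80−1=79 > 51 — meets.
  Stage 1 carried; the burden shifts to the respondent.
Stage 2 (respondent, a production showing, weight exceeds 25): (b) net 81−33=48 > 25 — meets.
  Stage 2 carried; the burden shifts to the petitioner.
Stage 3 (petitioner, the preponderance of the evidence, weight exceeds 51): (c) net 40−9=31 ≤ 51 — fails.
  Stage 3 not carried; the petitioner fails its burden.
The analysis ends at Stage 3; the respondent prevails.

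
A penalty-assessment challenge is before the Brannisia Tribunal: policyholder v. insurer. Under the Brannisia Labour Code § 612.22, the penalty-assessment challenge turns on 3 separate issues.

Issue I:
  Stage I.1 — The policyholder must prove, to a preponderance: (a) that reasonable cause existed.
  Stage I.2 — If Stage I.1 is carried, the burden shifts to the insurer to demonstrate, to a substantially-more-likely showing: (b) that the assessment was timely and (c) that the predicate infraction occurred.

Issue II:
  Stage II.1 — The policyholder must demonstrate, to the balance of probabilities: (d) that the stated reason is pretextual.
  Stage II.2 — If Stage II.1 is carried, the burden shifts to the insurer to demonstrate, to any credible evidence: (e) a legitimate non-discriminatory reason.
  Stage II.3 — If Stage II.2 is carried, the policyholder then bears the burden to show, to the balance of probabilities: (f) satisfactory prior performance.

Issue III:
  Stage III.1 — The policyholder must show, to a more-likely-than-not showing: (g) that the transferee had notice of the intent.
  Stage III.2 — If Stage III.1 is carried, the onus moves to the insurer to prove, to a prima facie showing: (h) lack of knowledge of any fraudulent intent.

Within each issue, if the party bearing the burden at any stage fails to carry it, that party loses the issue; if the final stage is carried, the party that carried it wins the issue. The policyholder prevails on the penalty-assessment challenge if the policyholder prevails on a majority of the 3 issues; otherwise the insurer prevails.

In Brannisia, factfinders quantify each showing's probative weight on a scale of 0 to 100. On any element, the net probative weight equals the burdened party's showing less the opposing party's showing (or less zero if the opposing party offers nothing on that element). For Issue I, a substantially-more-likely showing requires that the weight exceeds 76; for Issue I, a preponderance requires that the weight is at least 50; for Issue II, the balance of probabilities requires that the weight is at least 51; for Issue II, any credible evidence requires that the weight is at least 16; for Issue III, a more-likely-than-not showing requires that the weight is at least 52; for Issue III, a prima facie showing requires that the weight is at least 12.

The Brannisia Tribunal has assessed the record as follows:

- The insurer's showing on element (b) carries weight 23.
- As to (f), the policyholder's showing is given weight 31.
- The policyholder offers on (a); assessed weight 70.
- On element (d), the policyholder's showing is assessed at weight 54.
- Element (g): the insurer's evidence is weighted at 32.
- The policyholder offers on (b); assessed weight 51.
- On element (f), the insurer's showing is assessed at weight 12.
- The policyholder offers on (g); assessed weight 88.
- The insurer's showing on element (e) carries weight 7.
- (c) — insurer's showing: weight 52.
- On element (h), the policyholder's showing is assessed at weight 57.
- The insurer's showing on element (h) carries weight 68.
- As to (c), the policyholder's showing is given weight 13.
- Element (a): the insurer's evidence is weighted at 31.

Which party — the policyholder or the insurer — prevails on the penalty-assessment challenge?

— Issue I —
At Stage I.1 the policyholder must meet a preponderance (weight is at least 50): on (a) the weight is 70 less the opposing 31 gives net 39, < 50, so (a) does not meet the standard.
  Stage I.1 not carried; the policyholder fails its burden.
The insurer prevails on this issue.
— Issue II —
Stage II.1 (policyholder, the balance of probabilities, weight is at least 51): (d) 54 ≥ 51 — meets.
  Stage II.1 carried; the burden shifts to the insurer.
Stage II.2 (insurer, any credible evidence, weight is at least 16): (e) 7 < 16 — fails.
  Not every element is met, so the insurer fails to carry Stage II.2.
The analysis ends at Stage II.2; the policyholder prevails on this issue.
— Issue III —
Stage III.1 — burden on policyholder; standard: a more-likely-than-not showing (weight is at least 52).
    (g): 88 − 32 = 56 ≥ 52 [met]
  The policyholder carries Stage III.1; the insurer now bears the burden.
Stage III.2 — burden on insurer; standard: a prima facie showing (weight is at least 12).
    (h): 68 − 57 = 11 < 12 [not met]
  The insurer does not carry Stage III.2.
So the policyholder prevails on this issue.
Per-issue: Issue I → insurer; Issue II → policyholder; Issue III → policyholder. The policyholder must prevail on a majority of issues; overall, the policyholder prevails.

policyholder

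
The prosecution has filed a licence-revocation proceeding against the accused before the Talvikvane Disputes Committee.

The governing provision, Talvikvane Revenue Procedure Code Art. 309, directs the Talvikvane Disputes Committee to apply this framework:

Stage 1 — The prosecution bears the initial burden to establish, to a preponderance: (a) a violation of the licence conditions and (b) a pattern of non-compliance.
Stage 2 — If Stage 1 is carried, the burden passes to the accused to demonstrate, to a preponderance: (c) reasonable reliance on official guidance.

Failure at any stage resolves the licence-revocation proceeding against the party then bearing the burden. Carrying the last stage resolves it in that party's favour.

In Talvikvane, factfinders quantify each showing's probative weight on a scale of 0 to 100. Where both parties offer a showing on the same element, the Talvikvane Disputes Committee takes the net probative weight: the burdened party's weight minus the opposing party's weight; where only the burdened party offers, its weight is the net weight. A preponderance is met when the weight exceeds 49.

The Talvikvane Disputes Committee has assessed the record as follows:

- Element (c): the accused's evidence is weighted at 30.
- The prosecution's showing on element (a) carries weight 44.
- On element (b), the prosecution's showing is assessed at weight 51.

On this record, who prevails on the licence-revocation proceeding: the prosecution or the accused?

accused

At Stage 1 the prosecution must meet a preponderance (weight exceeds 49): on (a) the weight is 44, which does not exceed 49, so (a) does not meet the standard; on (b) the weight is 51, > 49, so (b) meets the standard.
  The prosecution does not carry Stage 1.
The analysis ends at Stage 1; the accused prevails.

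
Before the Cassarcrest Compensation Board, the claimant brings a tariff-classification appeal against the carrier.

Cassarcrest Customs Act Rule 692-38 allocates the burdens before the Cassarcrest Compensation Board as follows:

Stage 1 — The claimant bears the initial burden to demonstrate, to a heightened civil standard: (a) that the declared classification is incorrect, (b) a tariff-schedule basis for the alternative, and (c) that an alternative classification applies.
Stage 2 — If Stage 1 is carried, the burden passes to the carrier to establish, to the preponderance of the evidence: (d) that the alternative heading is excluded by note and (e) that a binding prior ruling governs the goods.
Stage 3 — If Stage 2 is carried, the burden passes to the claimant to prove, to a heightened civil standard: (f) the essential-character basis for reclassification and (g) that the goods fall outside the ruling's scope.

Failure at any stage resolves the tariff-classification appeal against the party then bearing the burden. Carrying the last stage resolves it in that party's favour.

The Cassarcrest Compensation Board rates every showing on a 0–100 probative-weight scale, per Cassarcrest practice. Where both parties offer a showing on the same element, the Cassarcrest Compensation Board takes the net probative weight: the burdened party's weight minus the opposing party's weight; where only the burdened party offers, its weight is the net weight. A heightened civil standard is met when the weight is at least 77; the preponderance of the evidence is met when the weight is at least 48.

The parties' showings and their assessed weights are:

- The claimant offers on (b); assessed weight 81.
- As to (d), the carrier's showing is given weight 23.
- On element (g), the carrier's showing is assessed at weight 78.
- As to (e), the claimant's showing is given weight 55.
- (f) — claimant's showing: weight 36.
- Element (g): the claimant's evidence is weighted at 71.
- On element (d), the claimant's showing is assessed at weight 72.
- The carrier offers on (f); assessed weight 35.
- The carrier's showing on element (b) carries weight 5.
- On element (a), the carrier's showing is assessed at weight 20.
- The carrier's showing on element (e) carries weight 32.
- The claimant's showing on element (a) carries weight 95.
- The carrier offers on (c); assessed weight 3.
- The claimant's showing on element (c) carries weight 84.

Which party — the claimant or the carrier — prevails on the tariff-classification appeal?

Stage 1 (claimant, a heightened civil standard, weight is at least 77): (a) net 95−20=75 < 77 — fails; (b) net 81−5=76 < 77 — fails; (c) net 84−3=81 ≥ 77 — meets.
  Not every element is met, so the claimant fails to carry Stage 1.
The carrier prevails.

carrier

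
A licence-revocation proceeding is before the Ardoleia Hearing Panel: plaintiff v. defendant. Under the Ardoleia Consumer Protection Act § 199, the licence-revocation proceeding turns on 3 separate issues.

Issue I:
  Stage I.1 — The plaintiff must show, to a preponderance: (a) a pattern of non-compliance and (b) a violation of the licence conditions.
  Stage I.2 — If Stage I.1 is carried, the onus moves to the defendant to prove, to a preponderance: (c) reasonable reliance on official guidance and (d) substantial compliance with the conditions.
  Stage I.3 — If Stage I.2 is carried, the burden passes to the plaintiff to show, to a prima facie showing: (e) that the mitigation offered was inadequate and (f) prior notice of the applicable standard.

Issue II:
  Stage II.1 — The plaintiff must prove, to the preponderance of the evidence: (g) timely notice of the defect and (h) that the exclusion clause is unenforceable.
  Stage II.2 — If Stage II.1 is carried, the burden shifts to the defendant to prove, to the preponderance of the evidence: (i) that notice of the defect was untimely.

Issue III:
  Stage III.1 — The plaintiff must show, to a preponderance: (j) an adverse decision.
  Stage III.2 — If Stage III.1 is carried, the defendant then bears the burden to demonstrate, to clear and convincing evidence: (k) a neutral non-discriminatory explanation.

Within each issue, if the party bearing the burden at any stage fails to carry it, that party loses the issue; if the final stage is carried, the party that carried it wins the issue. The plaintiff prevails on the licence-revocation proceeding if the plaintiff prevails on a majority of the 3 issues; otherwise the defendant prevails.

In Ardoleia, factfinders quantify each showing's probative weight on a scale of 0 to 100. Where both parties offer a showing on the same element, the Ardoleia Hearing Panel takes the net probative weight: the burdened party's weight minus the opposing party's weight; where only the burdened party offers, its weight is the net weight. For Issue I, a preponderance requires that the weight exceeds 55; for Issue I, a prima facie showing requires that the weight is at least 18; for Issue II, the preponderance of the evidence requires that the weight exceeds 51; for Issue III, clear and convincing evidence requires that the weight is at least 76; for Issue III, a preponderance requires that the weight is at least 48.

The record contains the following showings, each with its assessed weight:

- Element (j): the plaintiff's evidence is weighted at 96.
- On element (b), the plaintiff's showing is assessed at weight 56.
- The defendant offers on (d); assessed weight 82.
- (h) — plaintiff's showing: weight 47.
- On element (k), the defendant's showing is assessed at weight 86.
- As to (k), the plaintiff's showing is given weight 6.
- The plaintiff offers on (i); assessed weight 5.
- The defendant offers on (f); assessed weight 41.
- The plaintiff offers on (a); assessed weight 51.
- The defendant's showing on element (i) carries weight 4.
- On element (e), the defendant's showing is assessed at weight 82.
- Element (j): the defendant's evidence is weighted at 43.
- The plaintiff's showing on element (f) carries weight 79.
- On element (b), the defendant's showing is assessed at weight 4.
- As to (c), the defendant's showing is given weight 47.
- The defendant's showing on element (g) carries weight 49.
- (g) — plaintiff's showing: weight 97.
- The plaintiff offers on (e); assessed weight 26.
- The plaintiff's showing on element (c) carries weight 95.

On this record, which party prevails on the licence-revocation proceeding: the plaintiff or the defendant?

defendant

— Issue I —
Stage I.1 — burden on plaintiff; standard: a preponderance (weight exceeds 55).
    (a): 51 ≤ 55 [not met]
    (b): 56 − 4 = 52 ≤ 55 [not met]
  Not every element is met, so the plaintiff fails to carry Stage I.1.
The analysis ends at Stage I.1; the defendant prevails on this issue.
— Issue II —
Stage II.1 — burden on plaintiff; standard: the preponderance of the evidence (weight exceeds 51).
    (g): 97 − 49 = 48 ≤ 51 [not met]
    (h): 47 ≤ 51 [not met]
  The plaintiff does not carry Stage II.1.
So the defendant prevails on this issue.
— Issue III —
Stage III.1 (plaintiff, a preponderance, weight is at least 48): (j) net 96−43=53 ≥ 48 — meets.
  Stage III.1 carried; the burden shifts to the defendant.
Stage III.2 (defendant, clear and convincing evidence, weight is at least 76): (k) net 86−6=80 ≥ 76 — meets.
  The defendant carries the last stage.
All stages carried — the defendant prevails on this issue.
Per-issue: Issue I → defendant; Issue II → defendant; Issue III → defendant. The plaintiff must prevail on a majority of issues; overall, the defendant prevails.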